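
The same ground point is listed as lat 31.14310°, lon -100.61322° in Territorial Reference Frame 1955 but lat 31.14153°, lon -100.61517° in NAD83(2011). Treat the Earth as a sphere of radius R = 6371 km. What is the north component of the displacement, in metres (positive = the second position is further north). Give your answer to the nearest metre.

ΔN = -175 m

Δφ = 31.14153° − 31.14310° = -0.00157°; Δλ = -100.61517° − -100.61322° = -0.00195°.
1° along a meridian = πR/180 = 111195 m.
ΔN = Δφ × 111195 = -174.6 m; ΔE = Δλ × 111195 × cos(31.14310°) = -0.00195 × 111195 × 0.855878 = -185.6 m.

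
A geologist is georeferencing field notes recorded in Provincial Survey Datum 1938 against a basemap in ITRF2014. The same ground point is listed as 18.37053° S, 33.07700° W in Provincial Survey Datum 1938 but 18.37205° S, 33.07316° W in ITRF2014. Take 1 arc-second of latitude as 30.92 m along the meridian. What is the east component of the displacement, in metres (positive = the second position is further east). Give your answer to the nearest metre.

ΔE = 406 m

Δφ = -18.37205° − -18.37053° = -0.00152°; Δλ = -33.07316° − -33.07700° = +0.00384°.
1° of latitude = 3600 × 30.92 = 111312 m.
ΔN = Δφ × 111312 = -169.2 m; ΔE = Δλ × 111312 × cos(-18.37053°) = +0.00384 × 111312 × 0.949038 = 405.7 m.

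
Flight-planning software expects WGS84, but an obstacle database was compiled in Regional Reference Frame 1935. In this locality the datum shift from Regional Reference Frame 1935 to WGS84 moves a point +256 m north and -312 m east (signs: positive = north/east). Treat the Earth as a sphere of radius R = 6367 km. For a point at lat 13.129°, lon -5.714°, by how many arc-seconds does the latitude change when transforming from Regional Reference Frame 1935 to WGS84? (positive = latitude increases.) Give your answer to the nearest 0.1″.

On a sphere of radius R, 1 rad of latitude = R, so Δφ = ΔN / R = 256.0 / 6367000 = 4.0207e-05 rad = 8.293″.

Δφ = 8.3″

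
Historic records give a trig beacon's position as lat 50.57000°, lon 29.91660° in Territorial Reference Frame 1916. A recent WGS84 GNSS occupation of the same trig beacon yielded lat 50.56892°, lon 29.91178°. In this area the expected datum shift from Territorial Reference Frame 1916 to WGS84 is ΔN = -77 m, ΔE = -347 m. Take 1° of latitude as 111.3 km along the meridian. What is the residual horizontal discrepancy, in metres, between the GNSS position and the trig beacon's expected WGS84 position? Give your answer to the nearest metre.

44 m

Observed coordinate differences: Δφ = -0.00108°, Δλ = -0.00482°.
Converting to metres (1° lat = 111300 m, cos φ = 0.635135): observed ΔN = -120.2 m, observed ΔE = -340.7 m.
Subtracting the expected shift leaves a residual of -120.2 − (-77) = -43.2 m north and -340.7 − (-347) = 6.3 m east.
Residual distance = √((-43.2)² + 6.3²) = 43.7 m.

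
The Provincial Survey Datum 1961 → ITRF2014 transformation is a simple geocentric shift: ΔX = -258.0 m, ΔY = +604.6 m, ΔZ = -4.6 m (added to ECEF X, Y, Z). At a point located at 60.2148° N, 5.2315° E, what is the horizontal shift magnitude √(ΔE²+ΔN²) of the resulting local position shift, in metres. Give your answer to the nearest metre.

649 m

The local east axis at (φ, λ) is (−sin λ, cos λ, 0), so ΔE = −sin(5.2315°)·(-258.0) + cos(5.2315°)·604.6 = 625.61 m.
The local north axis is (−sin φ cos λ, −sin φ sin λ, cos φ), giving ΔN = 222.984 − 47.845 − 2.285 = 172.85 m.
Horizontal magnitude = √(ΔE² + ΔN²) = √(625.61² + 172.85²) = 649.05 m.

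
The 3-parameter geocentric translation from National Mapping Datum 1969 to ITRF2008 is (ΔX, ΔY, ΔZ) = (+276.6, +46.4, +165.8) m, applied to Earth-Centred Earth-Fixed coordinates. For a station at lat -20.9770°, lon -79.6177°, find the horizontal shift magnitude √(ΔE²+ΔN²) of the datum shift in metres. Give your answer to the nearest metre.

321 m

The local east axis at (φ, λ) is (−sin λ, cos λ, 0), so ΔE = −sin(-79.6177°)·276.6 + cos(-79.6177°)·46.4 = 280.43 m.
The local north axis is (−sin φ cos λ, −sin φ sin λ, cos φ), giving ΔN = 17.845 − 16.339 + 154.811 = 156.32 m.
Horizontal magnitude = √(ΔE² + ΔN²) = √(280.43² + 156.32²) = 321.06 m.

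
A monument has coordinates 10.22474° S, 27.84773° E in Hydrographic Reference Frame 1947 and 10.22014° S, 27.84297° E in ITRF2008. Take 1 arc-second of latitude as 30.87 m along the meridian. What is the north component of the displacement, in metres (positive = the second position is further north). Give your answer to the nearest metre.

Δφ = -10.22014° − -10.22474° = +0.00460°; Δλ = 27.84297° − 27.84773° = -0.00476°.
1° of latitude = 3600 × 30.87 = 111132 m.
ΔN = Δφ × 111132 = 511.2 m; ΔE = Δλ × 111132 × cos(-10.22474°) = -0.00476 × 111132 × 0.984119 = -520.6 m.

ΔN = 511 m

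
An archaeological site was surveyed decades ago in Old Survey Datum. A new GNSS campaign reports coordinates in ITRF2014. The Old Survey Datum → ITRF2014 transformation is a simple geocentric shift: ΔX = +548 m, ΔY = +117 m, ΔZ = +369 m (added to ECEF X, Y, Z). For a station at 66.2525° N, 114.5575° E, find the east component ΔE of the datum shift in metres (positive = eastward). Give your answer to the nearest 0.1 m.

The local east axis at (φ, λ) is (−sin λ, cos λ, 0), so ΔE = −sin(114.5575°)·548 + cos(114.5575°)·117 = -547.06 m.

ΔE = -547.1 m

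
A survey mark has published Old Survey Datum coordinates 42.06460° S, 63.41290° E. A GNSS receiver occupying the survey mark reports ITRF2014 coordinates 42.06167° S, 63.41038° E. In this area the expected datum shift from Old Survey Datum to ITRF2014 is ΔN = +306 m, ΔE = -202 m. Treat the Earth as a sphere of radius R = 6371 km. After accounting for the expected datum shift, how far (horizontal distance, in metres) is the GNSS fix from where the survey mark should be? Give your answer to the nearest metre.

Observed coordinate differences: Δφ = +0.00293°, Δλ = -0.00252°.
Converting to metres (1° lat = 111195 m, cos φ = 0.742390): observed ΔN = 325.8 m, observed ΔE = -208.0 m.
Subtracting the expected shift leaves a residual of 325.8 − (306) = 19.8 m north and -208.0 − (-202) = -6.0 m east.
Residual distance = √(19.8² + (-6.0)²) = 20.7 m.

21 m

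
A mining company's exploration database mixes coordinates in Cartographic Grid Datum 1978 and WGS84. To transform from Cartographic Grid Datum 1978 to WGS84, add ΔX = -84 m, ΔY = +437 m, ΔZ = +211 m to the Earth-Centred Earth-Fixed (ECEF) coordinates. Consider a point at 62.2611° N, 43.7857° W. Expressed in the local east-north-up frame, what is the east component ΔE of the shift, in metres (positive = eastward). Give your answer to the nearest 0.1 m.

The local east axis at (φ, λ) is (−sin λ, cos λ, 0), so ΔE = −sin(-43.7857°)·(-84) + cos(-43.7857°)·437 = 257.36 m.

ΔE = 257.4 m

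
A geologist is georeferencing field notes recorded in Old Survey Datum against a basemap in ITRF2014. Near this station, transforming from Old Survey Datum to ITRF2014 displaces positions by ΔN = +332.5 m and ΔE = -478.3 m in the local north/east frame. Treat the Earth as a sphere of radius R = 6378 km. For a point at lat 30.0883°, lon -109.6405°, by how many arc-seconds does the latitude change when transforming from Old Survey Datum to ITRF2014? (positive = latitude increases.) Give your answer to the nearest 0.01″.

On a sphere of radius R, 1 rad of latitude = R, so Δφ = ΔN / R = 332.5 / 6378000 = 5.2132e-05 rad = 10.753″.

Δφ = 10.75″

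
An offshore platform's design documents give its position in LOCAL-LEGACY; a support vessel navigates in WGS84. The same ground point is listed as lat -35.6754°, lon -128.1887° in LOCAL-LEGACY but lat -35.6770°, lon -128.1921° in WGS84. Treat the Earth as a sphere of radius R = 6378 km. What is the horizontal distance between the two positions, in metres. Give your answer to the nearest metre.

355 m

Δφ = -35.6770° − -35.6754° = -0.0016°; Δλ = -128.1921° − -128.1887° = -0.0034°.
1° along a meridian = πR/180 = 111317 m.
ΔN = Δφ × 111317 = -178.1 m; ΔE = Δλ × 111317 × cos(-35.6754°) = -0.0034 × 111317 × 0.812334 = -307.5 m.
Distance = √(ΔE² + ΔN²) = √((-307.5)² + (-178.1)²) = 355.3 m.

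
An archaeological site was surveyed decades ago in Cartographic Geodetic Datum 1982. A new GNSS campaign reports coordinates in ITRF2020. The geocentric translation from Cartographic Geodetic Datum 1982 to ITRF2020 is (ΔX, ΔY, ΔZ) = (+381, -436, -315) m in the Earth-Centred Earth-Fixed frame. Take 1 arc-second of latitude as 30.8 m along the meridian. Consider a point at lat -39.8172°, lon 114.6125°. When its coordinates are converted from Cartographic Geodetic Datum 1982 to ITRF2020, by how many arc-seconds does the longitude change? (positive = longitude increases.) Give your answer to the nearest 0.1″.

Δλ = -7.0″

sin φ = -0.640340, cos φ = 0.768091, sin λ = 0.909145, cos λ = -0.416479.
East component: ΔE = −sin λ·ΔX + cos λ·ΔY = −(0.909145)(381) + (-0.416479)(-436) = -164.80 m.
1° of latitude spans 3600 × 30.80 = 110880 m; at latitude φ, 1° of longitude spans that × cos φ = 85166.0 m, so Δλ = -164.80 / 85166.0 × 3600 = -6.966″.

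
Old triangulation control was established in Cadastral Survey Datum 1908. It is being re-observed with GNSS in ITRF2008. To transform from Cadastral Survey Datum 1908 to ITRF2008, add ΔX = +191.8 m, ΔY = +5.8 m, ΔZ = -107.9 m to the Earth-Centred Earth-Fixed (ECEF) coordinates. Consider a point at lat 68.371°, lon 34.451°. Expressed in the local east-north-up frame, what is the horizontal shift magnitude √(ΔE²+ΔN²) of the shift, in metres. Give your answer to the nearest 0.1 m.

216.3 m

At φ = 68.371°, λ = 34.451°: sin φ = 0.929590, cos φ = 0.368595, sin λ = 0.565701, cos λ = 0.824610.
ΔE = −sin λ·ΔX + cos λ·ΔY = −(0.565701)·(191.8) + (0.824610)·(5.8) = -103.72 m.
ΔN = −sin φ cos λ·ΔX − sin φ sin λ·ΔY + cos φ·ΔZ = −(0.929590)(0.824610)(191.8) − (0.929590)(0.565701)(5.8) + (0.368595)(-107.9) = -189.85 m.
Horizontal magnitude = √(ΔE² + ΔN²) = √((-103.72)² + (-189.85)²) = 216.33 m.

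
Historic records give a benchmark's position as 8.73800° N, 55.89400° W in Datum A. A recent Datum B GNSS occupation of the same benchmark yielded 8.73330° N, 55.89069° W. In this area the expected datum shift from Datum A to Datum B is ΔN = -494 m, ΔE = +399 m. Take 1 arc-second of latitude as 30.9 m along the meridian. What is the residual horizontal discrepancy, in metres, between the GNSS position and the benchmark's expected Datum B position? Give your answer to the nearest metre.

Observed coordinate differences: Δφ = -0.00470°, Δλ = +0.00331°.
Converting to metres (1° lat = 111240 m, cos φ = 0.988393): observed ΔN = -522.8 m, observed ΔE = 363.9 m.
Subtracting the expected shift leaves a residual of -522.8 − (-494) = -28.8 m north and 363.9 − (399) = -35.1 m east.
Residual distance = √((-28.8)² + (-35.1)²) = 45.4 m.

45 m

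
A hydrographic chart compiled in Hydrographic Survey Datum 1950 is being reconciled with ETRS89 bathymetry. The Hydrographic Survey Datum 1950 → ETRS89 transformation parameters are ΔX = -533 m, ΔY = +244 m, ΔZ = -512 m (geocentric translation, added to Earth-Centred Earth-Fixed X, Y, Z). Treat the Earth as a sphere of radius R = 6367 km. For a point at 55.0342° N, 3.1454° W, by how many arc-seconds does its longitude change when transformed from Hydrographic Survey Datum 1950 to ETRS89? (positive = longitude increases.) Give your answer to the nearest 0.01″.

sin φ = 0.819494, cos φ = 0.573087, sin λ = -0.054870, cos λ = 0.998494.
East component: ΔE = −sin λ·ΔX + cos λ·ΔY = −(-0.054870)(-533) + (0.998494)(244) = 214.39 m.
1° of latitude spans πR/180 = 111125 m; at latitude φ, 1° of longitude spans that × cos φ = 63684.4 m, so Δλ = 214.39 / 63684.4 × 3600 = 12.119″.

Δλ = 12.12″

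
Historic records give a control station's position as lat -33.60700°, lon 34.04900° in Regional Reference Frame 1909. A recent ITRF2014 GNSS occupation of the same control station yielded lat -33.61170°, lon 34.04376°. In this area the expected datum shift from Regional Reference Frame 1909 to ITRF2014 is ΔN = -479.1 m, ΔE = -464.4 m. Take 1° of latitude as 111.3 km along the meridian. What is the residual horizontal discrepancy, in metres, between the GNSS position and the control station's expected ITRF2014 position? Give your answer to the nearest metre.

Observed coordinate differences: Δφ = -0.00470°, Δλ = -0.00524°.
Converting to metres (1° lat = 111300 m, cos φ = 0.832854): observed ΔN = -523.1 m, observed ΔE = -485.7 m.
Subtracting the expected shift leaves a residual of -523.1 − (-479.1) = -44.0 m north and -485.7 − (-464.4) = -21.3 m east.
Residual distance = √((-44.0)² + (-21.3)²) = 48.9 m.

49 m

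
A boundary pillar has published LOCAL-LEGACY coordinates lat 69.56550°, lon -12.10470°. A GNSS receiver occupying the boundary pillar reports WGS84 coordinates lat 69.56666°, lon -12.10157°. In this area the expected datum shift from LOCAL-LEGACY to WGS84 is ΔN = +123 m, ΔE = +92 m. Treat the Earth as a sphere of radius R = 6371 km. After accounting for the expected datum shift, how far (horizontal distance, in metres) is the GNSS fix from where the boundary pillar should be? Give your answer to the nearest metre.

30 m

Observed coordinate differences: Δφ = +0.00116°, Δλ = +0.00313°.
Converting to metres (1° lat = 111195 m, cos φ = 0.349136): observed ΔN = 129.0 m, observed ΔE = 121.5 m.
Subtracting the expected shift leaves a residual of 129.0 − (123) = 6.0 m north and 121.5 − (92) = 29.5 m east.
Residual distance = √(6.0² + 29.5²) = 30.1 m.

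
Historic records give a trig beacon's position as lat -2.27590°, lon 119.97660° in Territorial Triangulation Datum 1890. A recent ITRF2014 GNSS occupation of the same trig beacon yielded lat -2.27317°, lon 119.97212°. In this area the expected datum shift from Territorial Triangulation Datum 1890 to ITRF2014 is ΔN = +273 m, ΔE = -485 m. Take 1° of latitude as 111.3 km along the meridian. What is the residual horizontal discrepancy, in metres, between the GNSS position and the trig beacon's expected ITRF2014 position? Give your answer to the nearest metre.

Observed coordinate differences: Δφ = +0.00273°, Δλ = -0.00448°.
Converting to metres (1° lat = 111300 m, cos φ = 0.999211): observed ΔN = 303.8 m, observed ΔE = -498.2 m.
Subtracting the expected shift leaves a residual of 303.8 − (273) = 30.8 m north and -498.2 − (-485) = -13.2 m east.
Residual distance = √(30.8² + (-13.2)²) = 33.6 m.

34 m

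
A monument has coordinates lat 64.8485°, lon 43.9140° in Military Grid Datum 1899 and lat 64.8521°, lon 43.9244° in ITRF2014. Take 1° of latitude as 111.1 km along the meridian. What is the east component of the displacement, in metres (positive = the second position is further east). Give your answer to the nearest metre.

Δφ = 64.8521° − 64.8485° = +0.0036°; Δλ = 43.9244° − 43.9140° = +0.0104°.
ΔN = Δφ × 111100 = 400.0 m; ΔE = Δλ × 111100 × cos(64.8485°) = +0.0104 × 111100 × 0.425013 = 491.1 m.

ΔE = 491 m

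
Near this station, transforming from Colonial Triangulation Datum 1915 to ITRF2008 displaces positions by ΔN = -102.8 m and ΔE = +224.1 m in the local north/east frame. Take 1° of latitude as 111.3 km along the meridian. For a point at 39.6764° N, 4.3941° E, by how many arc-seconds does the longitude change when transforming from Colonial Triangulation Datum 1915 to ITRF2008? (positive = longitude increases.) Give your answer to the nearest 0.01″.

At latitude 39.6764°, cos φ = 0.769663.
1° of longitude at this latitude = 111.3 × cos φ = 85.66 km, so Δλ = 224.1 / 85663.4 = 0.0026161° = 9.418″.

Δλ = 9.42″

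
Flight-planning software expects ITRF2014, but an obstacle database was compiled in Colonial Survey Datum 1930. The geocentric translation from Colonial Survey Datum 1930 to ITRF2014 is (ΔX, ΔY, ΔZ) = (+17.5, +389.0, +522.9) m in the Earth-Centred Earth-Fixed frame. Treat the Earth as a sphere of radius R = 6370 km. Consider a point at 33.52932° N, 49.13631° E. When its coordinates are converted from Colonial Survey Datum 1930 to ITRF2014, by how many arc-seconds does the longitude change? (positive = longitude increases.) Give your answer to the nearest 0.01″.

Δλ = 9.37″

sin φ = 0.552364, cos φ = 0.833603, sin λ = 0.756268, cos λ = 0.654262.
East component: ΔE = −sin λ·ΔX + cos λ·ΔY = −(0.756268)(17.5) + (0.654262)(389.0) = 241.27 m.
1° of latitude spans πR/180 = 111177 m; at latitude φ, 1° of longitude spans that × cos φ = 92677.9 m, so Δλ = 241.27 / 92677.9 × 3600 = 9.372″.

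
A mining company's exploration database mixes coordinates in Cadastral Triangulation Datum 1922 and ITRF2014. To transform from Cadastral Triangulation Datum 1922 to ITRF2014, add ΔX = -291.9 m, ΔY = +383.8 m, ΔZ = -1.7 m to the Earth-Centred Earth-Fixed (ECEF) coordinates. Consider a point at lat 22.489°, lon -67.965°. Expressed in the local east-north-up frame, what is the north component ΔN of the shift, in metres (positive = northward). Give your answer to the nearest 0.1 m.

The local north axis is (−sin φ cos λ, −sin φ sin λ, cos φ), giving ΔN = 41.889 + 136.082 − 1.571 = 176.40 m.

ΔN = 176.4 m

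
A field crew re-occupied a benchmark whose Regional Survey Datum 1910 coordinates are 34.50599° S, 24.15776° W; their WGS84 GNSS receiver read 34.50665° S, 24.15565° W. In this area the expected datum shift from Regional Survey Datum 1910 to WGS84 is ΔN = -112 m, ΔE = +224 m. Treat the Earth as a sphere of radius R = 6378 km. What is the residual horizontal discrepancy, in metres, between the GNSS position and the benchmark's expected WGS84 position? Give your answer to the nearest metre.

Observed coordinate differences: Δφ = -0.00066°, Δλ = +0.00211°.
Converting to metres (1° lat = 111317 m, cos φ = 0.824067): observed ΔN = -73.5 m, observed ΔE = 193.6 m.
Subtracting the expected shift leaves a residual of -73.5 − (-112) = 38.5 m north and 193.6 − (224) = -30.4 m east.
Residual distance = √(38.5² + (-30.4)²) = 49.1 m.

49 m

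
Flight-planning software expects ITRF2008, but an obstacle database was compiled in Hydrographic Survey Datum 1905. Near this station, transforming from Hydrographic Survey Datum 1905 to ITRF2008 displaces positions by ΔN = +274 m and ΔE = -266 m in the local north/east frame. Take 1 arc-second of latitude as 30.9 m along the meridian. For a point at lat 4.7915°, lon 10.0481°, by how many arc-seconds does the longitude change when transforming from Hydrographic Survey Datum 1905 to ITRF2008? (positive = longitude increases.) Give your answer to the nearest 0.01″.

Δλ = -8.64″

At latitude 4.7915°, cos φ = 0.996505.
1″ of longitude at this latitude = 30.90 × cos φ = 30.7920 m, so Δλ = -266.0 / 30.7920 = -8.639″.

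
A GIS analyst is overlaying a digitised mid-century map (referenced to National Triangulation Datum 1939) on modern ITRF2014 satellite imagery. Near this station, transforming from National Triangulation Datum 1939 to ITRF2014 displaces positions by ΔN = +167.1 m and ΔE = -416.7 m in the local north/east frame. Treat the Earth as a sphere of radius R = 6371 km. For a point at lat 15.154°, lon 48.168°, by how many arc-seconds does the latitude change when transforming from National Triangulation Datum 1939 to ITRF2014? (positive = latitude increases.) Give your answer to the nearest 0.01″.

On a sphere of radius R, 1 rad of latitude = R, so Δφ = ΔN / R = 167.1 / 6371000 = 2.6228e-05 rad = 5.410″.

Δφ = 5.41″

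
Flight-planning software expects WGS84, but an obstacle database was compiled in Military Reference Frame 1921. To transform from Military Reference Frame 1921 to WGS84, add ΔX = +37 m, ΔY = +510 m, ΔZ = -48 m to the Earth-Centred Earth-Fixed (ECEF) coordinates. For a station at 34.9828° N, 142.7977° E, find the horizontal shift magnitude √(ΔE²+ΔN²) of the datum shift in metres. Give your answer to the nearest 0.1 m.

At φ = 34.9828°, λ = 142.7977°: sin φ = 0.573331, cos φ = 0.819324, sin λ = 0.604631, cos λ = -0.796506.
ΔE = −sin λ·ΔX + cos λ·ΔY = −(0.604631)·(37) + (-0.796506)·(510) = -428.59 m.
ΔN = −sin φ cos λ·ΔX − sin φ sin λ·ΔY + cos φ·ΔZ = −(0.573331)(-0.796506)(37) − (0.573331)(0.604631)(510) + (0.819324)(-48) = -199.22 m.
Horizontal magnitude = √(ΔE² + ΔN²) = √((-428.59)² + (-199.22)²) = 472.63 m.

472.6 m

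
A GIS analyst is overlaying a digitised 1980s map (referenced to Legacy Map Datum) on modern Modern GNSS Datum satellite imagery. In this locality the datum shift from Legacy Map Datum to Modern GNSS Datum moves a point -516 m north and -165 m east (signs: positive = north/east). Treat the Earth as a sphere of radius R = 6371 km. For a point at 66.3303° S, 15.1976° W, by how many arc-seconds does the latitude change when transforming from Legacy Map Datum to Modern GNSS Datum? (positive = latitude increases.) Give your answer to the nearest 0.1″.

Δφ = -16.7″

On a sphere of radius R, 1 rad of latitude = R, so Δφ = ΔN / R = -516.0 / 6371000 = -8.0992e-05 rad = -16.706″.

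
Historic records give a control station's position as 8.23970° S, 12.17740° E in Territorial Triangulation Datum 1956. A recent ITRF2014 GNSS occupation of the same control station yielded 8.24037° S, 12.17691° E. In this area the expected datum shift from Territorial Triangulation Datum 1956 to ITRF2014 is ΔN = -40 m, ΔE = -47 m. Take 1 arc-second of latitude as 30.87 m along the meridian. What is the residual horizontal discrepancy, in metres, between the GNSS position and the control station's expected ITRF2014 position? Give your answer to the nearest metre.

35 m

Observed coordinate differences: Δφ = -0.00067°, Δλ = -0.00049°.
Converting to metres (1° lat = 111132 m, cos φ = 0.989677): observed ΔN = -74.5 m, observed ΔE = -53.9 m.
Subtracting the expected shift leaves a residual of -74.5 − (-40) = -34.5 m north and -53.9 − (-47) = -6.9 m east.
Residual distance = √((-34.5)² + (-6.9)²) = 35.1 m.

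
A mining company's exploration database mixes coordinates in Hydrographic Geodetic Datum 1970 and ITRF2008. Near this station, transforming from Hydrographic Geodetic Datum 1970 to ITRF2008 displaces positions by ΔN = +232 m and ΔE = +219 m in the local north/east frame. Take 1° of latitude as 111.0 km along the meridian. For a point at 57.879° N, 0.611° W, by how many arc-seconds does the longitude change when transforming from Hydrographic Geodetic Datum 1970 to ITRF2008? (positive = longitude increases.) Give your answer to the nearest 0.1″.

At latitude 57.879°, cos φ = 0.531709.
1° of longitude at this latitude = 111.0 × cos φ = 59.02 km, so Δλ = 219.0 / 59019.7 = 0.0037106° = 13.358″.

Δλ = 13.4″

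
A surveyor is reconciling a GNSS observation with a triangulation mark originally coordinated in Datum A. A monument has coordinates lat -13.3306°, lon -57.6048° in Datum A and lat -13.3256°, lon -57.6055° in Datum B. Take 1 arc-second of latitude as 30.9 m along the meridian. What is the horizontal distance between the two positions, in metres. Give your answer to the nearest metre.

Δφ = -13.3256° − -13.3306° = +0.0050°; Δλ = -57.6055° − -57.6048° = -0.0007°.
1° of latitude = 3600 × 30.90 = 111240 m.
ΔN = Δφ × 111240 = 556.2 m; ΔE = Δλ × 111240 × cos(-13.3306°) = -0.0007 × 111240 × 0.973056 = -75.8 m.
Distance = √(ΔE² + ΔN²) = √((-75.8)² + 556.2²) = 561.3 m.

561 m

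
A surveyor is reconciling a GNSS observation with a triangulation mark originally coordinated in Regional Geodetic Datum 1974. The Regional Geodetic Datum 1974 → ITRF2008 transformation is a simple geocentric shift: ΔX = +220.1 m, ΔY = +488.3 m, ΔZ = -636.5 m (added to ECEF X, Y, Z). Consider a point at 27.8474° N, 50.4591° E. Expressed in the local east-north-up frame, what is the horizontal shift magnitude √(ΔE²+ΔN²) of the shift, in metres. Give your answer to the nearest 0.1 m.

816.4 m

At φ = 27.8474°, λ = 50.4591°: sin φ = 0.467118, cos φ = 0.884195, sin λ = 0.771170, cos λ = 0.636629.
ΔE = −sin λ·ΔX + cos λ·ΔY = −(0.771170)·(220.1) + (0.636629)·(488.3) = 141.13 m.
ΔN = −sin φ cos λ·ΔX − sin φ sin λ·ΔY + cos φ·ΔZ = −(0.467118)(0.636629)(220.1) − (0.467118)(0.771170)(488.3) + (0.884195)(-636.5) = -804.14 m.
Horizontal magnitude = √(ΔE² + ΔN²) = √(141.13² + (-804.14)²) = 816.43 m.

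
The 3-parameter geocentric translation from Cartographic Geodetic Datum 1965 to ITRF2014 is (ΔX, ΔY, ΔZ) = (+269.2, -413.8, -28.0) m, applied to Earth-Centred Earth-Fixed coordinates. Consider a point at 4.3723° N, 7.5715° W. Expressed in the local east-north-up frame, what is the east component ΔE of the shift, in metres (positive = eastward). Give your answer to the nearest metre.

The local east axis at (φ, λ) is (−sin λ, cos λ, 0), so ΔE = −sin(-7.5715°)·269.2 + cos(-7.5715°)·(-413.8) = -374.72 m.

ΔE = -375 m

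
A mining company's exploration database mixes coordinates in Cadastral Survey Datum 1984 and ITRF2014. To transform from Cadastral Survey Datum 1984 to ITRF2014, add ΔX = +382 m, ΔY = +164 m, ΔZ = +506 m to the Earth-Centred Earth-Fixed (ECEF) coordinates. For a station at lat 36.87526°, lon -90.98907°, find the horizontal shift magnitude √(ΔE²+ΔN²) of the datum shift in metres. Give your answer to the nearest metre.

633 m

The local east axis at (φ, λ) is (−sin λ, cos λ, 0), so ΔE = −sin(-90.98907°)·382 + cos(-90.98907°)·164 = 379.11 m.
The local north axis is (−sin φ cos λ, −sin φ sin λ, cos φ), giving ΔN = 3.957 + 98.398 + 404.772 = 507.13 m.
Horizontal magnitude = √(ΔE² + ΔN²) = √(379.11² + 507.13²) = 633.17 m.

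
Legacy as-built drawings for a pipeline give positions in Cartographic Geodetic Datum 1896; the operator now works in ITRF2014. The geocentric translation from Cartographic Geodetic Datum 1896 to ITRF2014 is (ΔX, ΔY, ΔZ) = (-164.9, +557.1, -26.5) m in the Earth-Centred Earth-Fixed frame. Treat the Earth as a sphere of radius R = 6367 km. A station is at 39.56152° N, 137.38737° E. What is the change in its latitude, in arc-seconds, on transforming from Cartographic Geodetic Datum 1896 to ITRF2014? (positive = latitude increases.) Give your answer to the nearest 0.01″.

Δφ = -10.95″

sin φ = 0.636906, cos φ = 0.770941, sin λ = 0.677038, cos λ = -0.735948.
North component: ΔN = −sin φ cos λ·ΔX − sin φ sin λ·ΔY + cos φ·ΔZ = −(0.636906)(-0.735948)(-164.9) − (0.636906)(0.677038)(557.1) + (0.770941)(-26.5) = -337.95 m.
1° of latitude spans πR/180 = 111125 m, so Δφ = -337.95 / 111125 × 3600 = -10.948″.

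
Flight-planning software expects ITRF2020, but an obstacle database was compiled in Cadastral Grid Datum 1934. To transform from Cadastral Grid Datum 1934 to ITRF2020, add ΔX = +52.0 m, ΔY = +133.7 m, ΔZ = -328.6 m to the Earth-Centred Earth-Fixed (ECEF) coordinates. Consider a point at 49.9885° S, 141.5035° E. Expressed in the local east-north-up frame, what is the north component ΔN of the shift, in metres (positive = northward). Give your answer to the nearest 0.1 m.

At φ = -49.9885°, λ = 141.5035°: sin φ = -0.765915, cos φ = 0.642941, sin λ = 0.622467, cos λ = -0.782646.
ΔN = −sin φ cos λ·ΔX − sin φ sin λ·ΔY + cos φ·ΔZ = −(-0.765915)(-0.782646)(52.0) − (-0.765915)(0.622467)(133.7) + (0.642941)(-328.6) = -178.70 m.

ΔN = -178.7 m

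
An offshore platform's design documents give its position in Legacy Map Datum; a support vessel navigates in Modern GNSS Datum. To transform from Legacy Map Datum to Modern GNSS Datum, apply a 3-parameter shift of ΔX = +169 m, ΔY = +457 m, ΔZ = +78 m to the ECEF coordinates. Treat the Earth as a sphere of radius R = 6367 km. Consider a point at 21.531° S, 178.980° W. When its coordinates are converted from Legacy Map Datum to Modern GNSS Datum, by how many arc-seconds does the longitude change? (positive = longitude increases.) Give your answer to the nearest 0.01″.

sin φ = -0.367005, cos φ = 0.930219, sin λ = -0.017801, cos λ = -0.999842.
East component: ΔE = −sin λ·ΔX + cos λ·ΔY = −(-0.017801)(169) + (-0.999842)(457) = -453.92 m.
1° of latitude spans πR/180 = 111125 m; at latitude φ, 1° of longitude spans that × cos φ = 103370.7 m, so Δλ = -453.92 / 103370.7 × 3600 = -15.808″.

Δλ = -15.81″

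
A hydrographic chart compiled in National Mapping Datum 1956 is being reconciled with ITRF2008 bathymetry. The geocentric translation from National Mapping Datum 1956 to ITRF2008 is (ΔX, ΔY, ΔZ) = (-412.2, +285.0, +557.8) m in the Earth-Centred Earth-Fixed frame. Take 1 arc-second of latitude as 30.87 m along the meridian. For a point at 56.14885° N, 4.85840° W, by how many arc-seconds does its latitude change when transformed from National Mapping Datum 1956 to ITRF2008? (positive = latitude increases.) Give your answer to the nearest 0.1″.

sin φ = 0.830488, cos φ = 0.557037, sin λ = -0.084693, cos λ = 0.996407.
North component: ΔN = −sin φ cos λ·ΔX − sin φ sin λ·ΔY + cos φ·ΔZ = −(0.830488)(0.996407)(-412.2) − (0.830488)(-0.084693)(285.0) + (0.557037)(557.8) = 671.86 m.
1° of latitude spans 3600 × 30.87 = 111132 m, so Δφ = 671.86 / 111132 × 3600 = 21.764″.

Δφ = 21.8″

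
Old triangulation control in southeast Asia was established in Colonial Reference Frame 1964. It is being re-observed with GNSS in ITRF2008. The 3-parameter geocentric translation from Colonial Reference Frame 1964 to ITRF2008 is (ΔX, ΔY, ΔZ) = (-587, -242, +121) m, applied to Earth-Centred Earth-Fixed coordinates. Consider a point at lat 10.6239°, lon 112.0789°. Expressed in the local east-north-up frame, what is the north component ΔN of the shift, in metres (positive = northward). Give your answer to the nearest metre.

The local north axis is (−sin φ cos λ, −sin φ sin λ, cos φ), giving ΔN = -40.678 + 41.344 + 118.926 = 119.59 m.

ΔN = 120 m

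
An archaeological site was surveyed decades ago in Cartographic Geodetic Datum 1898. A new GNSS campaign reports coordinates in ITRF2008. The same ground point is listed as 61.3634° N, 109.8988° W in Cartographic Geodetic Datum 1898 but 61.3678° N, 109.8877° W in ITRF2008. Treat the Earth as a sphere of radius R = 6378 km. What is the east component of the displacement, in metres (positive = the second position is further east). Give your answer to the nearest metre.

ΔE = 592 m

Δφ = 61.3678° − 61.3634° = +0.0044°; Δλ = -109.8877° − -109.8988° = +0.0111°.
1° along a meridian = πR/180 = 111317 m.
ΔN = Δφ × 111317 = 489.8 m; ΔE = Δλ × 111317 × cos(61.3634°) = +0.0111 × 111317 × 0.479253 = 592.2 m.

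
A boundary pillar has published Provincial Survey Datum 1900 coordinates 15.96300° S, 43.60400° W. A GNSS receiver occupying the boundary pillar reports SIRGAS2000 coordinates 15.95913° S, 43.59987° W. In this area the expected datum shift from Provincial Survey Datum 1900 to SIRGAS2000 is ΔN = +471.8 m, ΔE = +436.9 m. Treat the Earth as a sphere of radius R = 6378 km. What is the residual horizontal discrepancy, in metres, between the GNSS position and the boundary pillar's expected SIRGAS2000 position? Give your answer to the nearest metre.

41 m

Observed coordinate differences: Δφ = +0.00387°, Δλ = +0.00413°.
Converting to metres (1° lat = 111317 m, cos φ = 0.961439): observed ΔN = 430.8 m, observed ΔE = 442.0 m.
Subtracting the expected shift leaves a residual of 430.8 − (471.8) = -41.0 m north and 442.0 − (436.9) = 5.1 m east.
Residual distance = √((-41.0)² + 5.1²) = 41.3 m.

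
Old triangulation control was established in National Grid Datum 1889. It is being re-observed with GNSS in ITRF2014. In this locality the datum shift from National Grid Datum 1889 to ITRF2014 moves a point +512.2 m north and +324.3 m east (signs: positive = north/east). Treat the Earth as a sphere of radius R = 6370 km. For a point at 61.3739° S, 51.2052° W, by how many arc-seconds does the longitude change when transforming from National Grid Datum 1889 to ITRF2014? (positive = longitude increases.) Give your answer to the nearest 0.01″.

Δλ = 21.92″

At latitude -61.3739°, cos φ = 0.479092.
One radian of longitude at latitude φ spans R cos φ, so Δλ = ΔE / (R cos φ) = 324.3 / (6370000 × 0.479092) = 1.0626e-04 rad = 21.919″.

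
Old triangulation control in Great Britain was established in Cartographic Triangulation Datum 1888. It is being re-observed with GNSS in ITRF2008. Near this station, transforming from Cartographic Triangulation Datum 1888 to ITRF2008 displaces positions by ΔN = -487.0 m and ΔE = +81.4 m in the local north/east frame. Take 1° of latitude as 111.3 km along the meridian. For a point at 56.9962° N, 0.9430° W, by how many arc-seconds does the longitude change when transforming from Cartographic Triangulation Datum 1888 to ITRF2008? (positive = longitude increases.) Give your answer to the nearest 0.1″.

At latitude 56.9962°, cos φ = 0.544695.
1° of longitude at this latitude = 111.3 × cos φ = 60.62 km, so Δλ = 81.4 / 60624.5 = 0.0013427° = 4.834″.

Δλ = 4.8″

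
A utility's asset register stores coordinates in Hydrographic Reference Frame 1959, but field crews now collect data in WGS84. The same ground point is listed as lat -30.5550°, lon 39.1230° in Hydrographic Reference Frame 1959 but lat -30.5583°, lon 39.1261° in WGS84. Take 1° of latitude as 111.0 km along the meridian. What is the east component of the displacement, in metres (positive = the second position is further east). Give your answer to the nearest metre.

ΔE = 296 m

Δφ = -30.5583° − -30.5550° = -0.0033°; Δλ = 39.1261° − 39.1230° = +0.0031°.
ΔN = Δφ × 111000 = -366.3 m; ΔE = Δλ × 111000 × cos(-30.5550°) = +0.0031 × 111000 × 0.861142 = 296.3 m.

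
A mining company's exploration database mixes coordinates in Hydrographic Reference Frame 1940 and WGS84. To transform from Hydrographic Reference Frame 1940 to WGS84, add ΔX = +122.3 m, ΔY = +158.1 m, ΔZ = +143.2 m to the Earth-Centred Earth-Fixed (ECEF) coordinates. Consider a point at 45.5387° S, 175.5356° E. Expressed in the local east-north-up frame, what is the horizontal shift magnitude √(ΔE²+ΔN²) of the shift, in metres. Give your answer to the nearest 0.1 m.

168.6 m

At φ = -45.5387°, λ = 175.5356°: sin φ = -0.713724, cos φ = 0.700427, sin λ = 0.077840, cos λ = -0.996966.
ΔE = −sin λ·ΔX + cos λ·ΔY = −(0.077840)·(122.3) + (-0.996966)·(158.1) = -167.14 m.
ΔN = −sin φ cos λ·ΔX − sin φ sin λ·ΔY + cos φ·ΔZ = −(-0.713724)(-0.996966)(122.3) − (-0.713724)(0.077840)(158.1) + (0.700427)(143.2) = 22.06 m.
Horizontal magnitude = √(ΔE² + ΔN²) = √((-167.14)² + 22.06²) = 168.59 m.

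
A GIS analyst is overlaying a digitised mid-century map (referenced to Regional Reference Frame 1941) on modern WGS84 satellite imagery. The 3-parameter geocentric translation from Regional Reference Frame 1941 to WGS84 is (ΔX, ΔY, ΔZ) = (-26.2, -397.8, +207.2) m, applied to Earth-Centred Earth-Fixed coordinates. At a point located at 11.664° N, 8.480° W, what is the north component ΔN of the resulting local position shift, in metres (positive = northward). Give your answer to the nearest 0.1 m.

ΔN = 196.3 m

At φ = 11.664°, λ = -8.480°: sin φ = 0.202172, cos φ = 0.979350, sin λ = -0.147464, cos λ = 0.989067.
ΔN = −sin φ cos λ·ΔX − sin φ sin λ·ΔY + cos φ·ΔZ = −(0.202172)(0.989067)(-26.2) − (0.202172)(-0.147464)(-397.8) + (0.979350)(207.2) = 196.30 m.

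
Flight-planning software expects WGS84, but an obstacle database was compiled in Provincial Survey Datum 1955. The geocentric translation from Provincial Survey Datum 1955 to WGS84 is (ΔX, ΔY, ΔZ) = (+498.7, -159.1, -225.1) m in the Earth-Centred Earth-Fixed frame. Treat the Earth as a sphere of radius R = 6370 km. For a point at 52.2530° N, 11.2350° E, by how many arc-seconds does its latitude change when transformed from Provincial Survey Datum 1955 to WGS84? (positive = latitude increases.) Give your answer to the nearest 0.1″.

Δφ = -16.2″

sin φ = 0.790722, cos φ = 0.612176, sin λ = 0.194834, cos λ = 0.980836.
North component: ΔN = −sin φ cos λ·ΔX − sin φ sin λ·ΔY + cos φ·ΔZ = −(0.790722)(0.980836)(498.7) − (0.790722)(0.194834)(-159.1) + (0.612176)(-225.1) = -500.07 m.
1° of latitude spans πR/180 = 111177 m, so Δφ = -500.07 / 111177 × 3600 = -16.192″.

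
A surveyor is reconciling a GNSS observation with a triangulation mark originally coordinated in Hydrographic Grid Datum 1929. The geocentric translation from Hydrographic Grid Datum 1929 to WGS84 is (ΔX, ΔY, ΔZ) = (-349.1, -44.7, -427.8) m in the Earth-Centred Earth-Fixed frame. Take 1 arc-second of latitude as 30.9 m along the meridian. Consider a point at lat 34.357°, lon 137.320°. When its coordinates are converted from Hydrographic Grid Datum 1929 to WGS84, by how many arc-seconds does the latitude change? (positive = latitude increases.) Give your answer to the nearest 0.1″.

Δφ = -15.6″

sin φ = 0.564348, cos φ = 0.825537, sin λ = 0.677903, cos λ = -0.735151.
North component: ΔN = −sin φ cos λ·ΔX − sin φ sin λ·ΔY + cos φ·ΔZ = −(0.564348)(-0.735151)(-349.1) − (0.564348)(0.677903)(-44.7) + (0.825537)(-427.8) = -480.90 m.
1° of latitude spans 3600 × 30.90 = 111240 m, so Δφ = -480.90 / 111240 × 3600 = -15.563″.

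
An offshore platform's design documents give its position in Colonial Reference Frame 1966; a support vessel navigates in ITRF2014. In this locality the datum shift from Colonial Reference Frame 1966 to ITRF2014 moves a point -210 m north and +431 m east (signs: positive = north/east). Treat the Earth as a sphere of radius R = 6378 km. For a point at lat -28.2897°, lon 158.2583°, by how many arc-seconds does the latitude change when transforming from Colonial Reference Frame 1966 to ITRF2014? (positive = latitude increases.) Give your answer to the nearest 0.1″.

On a sphere of radius R, 1 rad of latitude = R, so Δφ = ΔN / R = -210.0 / 6378000 = -3.2926e-05 rad = -6.791″.

Δφ = -6.8″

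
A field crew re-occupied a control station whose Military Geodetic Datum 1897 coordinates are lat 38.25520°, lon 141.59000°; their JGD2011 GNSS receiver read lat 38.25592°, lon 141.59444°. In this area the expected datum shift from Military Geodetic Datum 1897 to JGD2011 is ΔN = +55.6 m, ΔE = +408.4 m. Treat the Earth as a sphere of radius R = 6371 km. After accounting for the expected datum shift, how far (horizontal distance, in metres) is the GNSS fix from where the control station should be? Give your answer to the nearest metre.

32 m

Observed coordinate differences: Δφ = +0.00072°, Δλ = +0.00444°.
Converting to metres (1° lat = 111195 m, cos φ = 0.785261): observed ΔN = 80.1 m, observed ΔE = 387.7 m.
Subtracting the expected shift leaves a residual of 80.1 − (55.6) = 24.5 m north and 387.7 − (408.4) = -20.7 m east.
Residual distance = √(24.5² + (-20.7)²) = 32.1 m.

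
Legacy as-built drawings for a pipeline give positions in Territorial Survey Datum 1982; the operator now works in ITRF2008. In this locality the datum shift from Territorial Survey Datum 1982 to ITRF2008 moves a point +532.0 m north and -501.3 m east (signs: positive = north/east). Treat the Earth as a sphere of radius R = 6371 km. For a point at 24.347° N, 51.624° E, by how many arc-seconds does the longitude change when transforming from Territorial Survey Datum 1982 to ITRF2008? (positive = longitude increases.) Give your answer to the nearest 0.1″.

Δλ = -17.8″

At latitude 24.347°, cos φ = 0.911065.
One radian of longitude at latitude φ spans R cos φ, so Δλ = ΔE / (R cos φ) = -501.3 / (6371000 × 0.911065) = -8.6366e-05 rad = -17.814″.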